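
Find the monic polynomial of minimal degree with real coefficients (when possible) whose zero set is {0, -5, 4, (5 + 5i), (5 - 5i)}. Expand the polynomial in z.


The polynomial is p(z) = ∏_{α ∈ S} (z − α), where S = {0, -5, 4, (5 + 5i), (5 - 5i)}.
Expanding the product yields: p(z) = z^5 -9·z^4 + 20·z^3 + 250·z^2 -1000·z.
Note conjugate pairs combine to real quadratics: (z − (5+5i))(z − (5−5i)) = z² − 10z + 50.
The resulting polynomial has degree 5 and real coefficients as required.

p(z) = z^5 -9·z^4 + 20·z^3 + 250·z^2 -1000·z.


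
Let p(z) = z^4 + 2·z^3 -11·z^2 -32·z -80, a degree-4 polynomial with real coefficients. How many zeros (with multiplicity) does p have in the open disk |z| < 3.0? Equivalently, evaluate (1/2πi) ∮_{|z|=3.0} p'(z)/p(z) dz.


The zeros of p are: (-1 + 2i), (-1 - 2i), 4, -4.
Their magnitudes are: 2.236, 2.236, 4, 4.
Zeros with |z| < R = 3.0: (-1 + 2i), (-1 - 2i).
Count = 2.
By the argument principle, (1/2πi) ∮_{|z|=R} p'(z)/p(z) dz equals exactly this count.

Number of zeros inside |z| < 3.0: 2.


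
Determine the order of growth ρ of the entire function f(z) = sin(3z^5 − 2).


Write sin(w) = (e^{iw} ± e^{−iw})/(2 or 2i), so |sin(w)| ≤ e^{|w|}. With w = 3z^5 − 2, |w| ≤ 3r^5 + 2 on |z|=r, giving M(r) ≤ e^{3r^5 + 2} and ρ ≤ 5. For the lower bound, choose z on |z|=r with 3z^5 purely imaginary of modulus 3r^5; then |sin(3z^5 − 2)| grows like e^{3r^5}/2, so ρ ≥ 5. Hence ρ = 5.
Therefore ρ = 5.

Order ρ = 5.


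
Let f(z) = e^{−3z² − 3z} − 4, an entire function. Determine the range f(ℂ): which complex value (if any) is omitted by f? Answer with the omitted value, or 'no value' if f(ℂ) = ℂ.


Little Picard bounds the complement of f(ℂ) to at most one point.
The exponent g(z) = −3z² − 3z is a nonconstant polynomial, hence surjective onto ℂ. So e^{g(z)} takes every value in {e^w : w ∈ ℂ} = ℂ ∖ {0}. Adding -4 shifts the range to ℂ ∖ {-4}. f omits exactly -4.

Omitted value: -4.


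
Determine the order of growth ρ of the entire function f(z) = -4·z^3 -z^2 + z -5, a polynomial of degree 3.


|f(z)| ≤ Σ|c_k|·r^k = O(r^3) as r → ∞. Polynomial growth is O(e^{r^ε}) for every ε > 0 (since r^3/e^{r^ε} → 0), so ρ ≤ ε for all ε > 0, i.e. ρ = 0. Every nonconstant polynomial has order 0.
Therefore ρ = 0.

Order ρ = 0.


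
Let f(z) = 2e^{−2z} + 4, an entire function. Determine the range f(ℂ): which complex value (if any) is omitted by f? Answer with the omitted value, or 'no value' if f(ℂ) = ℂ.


Little Picard bounds the complement of f(ℂ) to at most one point.
e^{−2z} is never zero on ℂ, so 2·e^{−2z} takes every value in ℂ ∖ {0}. Adding 4 shifts the range to ℂ ∖ {4}. Thus f omits exactly the value 4.

Omitted value: 4.


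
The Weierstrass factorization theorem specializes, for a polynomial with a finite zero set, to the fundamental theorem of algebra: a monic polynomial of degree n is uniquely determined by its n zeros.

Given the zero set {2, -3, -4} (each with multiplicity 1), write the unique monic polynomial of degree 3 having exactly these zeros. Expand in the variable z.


The polynomial is p(z) = ∏_{α ∈ S} (z − α), where S = {2, -3, -4}.
Expanding the product yields: p(z) = z^3 + 5·z^2 -2·z -24.
The resulting polynomial has degree 3 and real coefficients as required.

p(z) = z^3 + 5·z^2 -2·z -24.


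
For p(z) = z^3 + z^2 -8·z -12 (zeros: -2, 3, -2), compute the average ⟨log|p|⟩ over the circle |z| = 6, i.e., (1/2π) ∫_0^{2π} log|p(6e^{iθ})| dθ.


Zeros: -2, -2, 3; r = 6.
Inside |z| < r: -2, -2, 3. Outside (|z| ≥ r): ∅.
p(0) = -12, so log|p(0)| = log(12) = 2.4849.
Apply Jensen: I(r) = log|p(0)| + Σ_k log(r/|z_k|), summed over zeros inside |z| < r.
  log(r/|z_k|) for z_k = -2: log(6/2) = 1.0986
  log(r/|z_k|) for z_k = 3: log(6/3) = 0.6931
  log(r/|z_k|) for z_k = -2: log(6/2) = 1.0986
Sum over inside zeros: 2.8904.
I(r) = log|p(0)| + (inside sum) = 2.4849 + 2.8904 = 5.3753.
Closed form (all zeros inside, monic): I(r) = n·log(r) = 3·log(6) = 5.3753. ✓

I(r) ≈ 5.3753.


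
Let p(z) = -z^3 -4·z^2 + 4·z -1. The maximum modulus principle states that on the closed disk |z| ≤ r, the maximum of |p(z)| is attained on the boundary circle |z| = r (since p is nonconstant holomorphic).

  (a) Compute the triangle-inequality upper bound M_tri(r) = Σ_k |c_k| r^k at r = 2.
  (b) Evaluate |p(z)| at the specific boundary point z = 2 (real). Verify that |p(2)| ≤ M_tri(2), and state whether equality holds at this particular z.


Coefficients: c_0 = -1, c_1 = 4, c_2 = -4, c_3 = -1. Radius r = 2.
Part (a). Triangle bound: M_tri(r) = Σ_k |c_k| r^k
  = |-1|·2^0 + |4|·2^1 + |-4|·2^2 + |-1|·2^3
  = 1 + 8 + 16 + 8 = 33.
This bounds M(r) := max_{|z|=r} |p(z)| from above; equality holds iff all terms c_k z^k can be made to align in phase at a single z on |z|=r.
Part (b). At z = 2 (real, on the circle |z| = r):
  p(2) = (-1)·2^0 + (4)·2^1 + (-4)·2^2 + (-1)·2^3 = -17.
  |p(2)| = 17.
Check: |p(2)| = 17 ≤ 33 = M_tri(2). ✓ Equality does not hold at z = 2 (the coefficients have mixed signs, so the terms do not all align in phase there).

M_tri(2) = 33; |p(2)| = 17; equality at z=2: no.


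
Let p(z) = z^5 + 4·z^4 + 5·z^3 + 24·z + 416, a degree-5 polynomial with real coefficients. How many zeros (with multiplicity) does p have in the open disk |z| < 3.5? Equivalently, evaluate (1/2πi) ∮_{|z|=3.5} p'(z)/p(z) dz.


The zeros of p are: (-2 + 3i), (-2 - 3i), (2 + 2i), (2 - 2i), -4.
Their magnitudes are: 3.606, 3.606, 2.828, 2.828, 4.
Zeros with |z| < R = 3.5: (2 + 2i), (2 - 2i).
Count = 2.
By the argument principle, (1/2πi) ∮_{|z|=R} p'(z)/p(z) dz equals exactly this count.

Number of zeros inside |z| < 3.5: 2.


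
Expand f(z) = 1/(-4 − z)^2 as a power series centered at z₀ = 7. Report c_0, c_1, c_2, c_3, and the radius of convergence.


Let w = z − z₀, so z = z₀ + w.
Then -4 − z = -4 − (z₀ + w) = (-4 − z₀) − w = -11 − w.
f(z) = 1/(-11 − w)^2 = (1/(-11)^2) · (1 − w/(-11))^{−2}.
By the binomial series (1−u)^{−2} = Σ_{n≥0} C(n+1, 1) u^n for |u|<1, with u = w/(-11):
  c_n = C(n+1, 1) / (-11)^(n+2).
  c_0 = 1/(-11)^2 = 1/121.
  c_1 = 2/(-11)^3 = -2/1331.
  c_2 = 3/(-11)^4 = 3/14641.
  c_3 = 4/(-11)^5 = -4/161051.
The series is valid for |w/d| < 1, i.e. |z − z₀| < |d|.
Radius of convergence: R = |-4 − z₀| = |-11| = 11 (distance from z₀ to the singularity z = -4).

c_0 = 1/121, c_1 = -2/1331, c_2 = 3/14641, c_3 = -4/161051; R = 11.


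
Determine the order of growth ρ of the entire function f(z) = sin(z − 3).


sin(w) is a linear combination of e^{iw} and e^{−iw} (or e^w, e^{−w} in the hyperbolic case), so |sin(w)| ≤ e^{|w|}. With w = z − 3, |w| ≤ 1|z| + 3 = 1r + 3 on |z| = r, giving M(r) ≤ e^{1r + 3}, so ρ ≤ 1. On a suitable ray (z = it for sin/cos; z = t for sinh/cosh, t real → ∞), |sin(z − 3)| grows like e^{1|t|}/2, so ρ ≥ 1. Hence ρ = 1.
Therefore ρ = 1.

Order ρ = 1.


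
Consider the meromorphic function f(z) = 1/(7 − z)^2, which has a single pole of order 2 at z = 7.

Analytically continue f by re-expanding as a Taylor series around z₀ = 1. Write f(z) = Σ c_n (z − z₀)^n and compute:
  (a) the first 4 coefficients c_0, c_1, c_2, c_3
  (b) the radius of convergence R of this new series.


Let w = z − z₀, so z = z₀ + w.
Then 7 − z = 7 − (z₀ + w) = (7 − z₀) − w = 6 − w.
f(z) = 1/(6 − w)^2 = (1/(6)^2) · (1 − w/(6))^{−2}.
By the binomial series (1−u)^{−2} = Σ_{n≥0} C(n+1, 1) u^n for |u|<1, with u = w/(6):
  c_n = C(n+1, 1) / (6)^(n+2).
  c_0 = 1/(6)^2 = 1/36.
  c_1 = 2/(6)^3 = 1/108.
  c_2 = 3/(6)^4 = 1/432.
  c_3 = 4/(6)^5 = 1/1944.
The series is valid for |w/d| < 1, i.e. |z − z₀| < |d|.
Radius of convergence: R = |7 − z₀| = |6| = 6 (distance from z₀ to the singularity z = 7).

c_0 = 1/36, c_1 = 1/108, c_2 = 1/432, c_3 = 1/1944; R = 6.


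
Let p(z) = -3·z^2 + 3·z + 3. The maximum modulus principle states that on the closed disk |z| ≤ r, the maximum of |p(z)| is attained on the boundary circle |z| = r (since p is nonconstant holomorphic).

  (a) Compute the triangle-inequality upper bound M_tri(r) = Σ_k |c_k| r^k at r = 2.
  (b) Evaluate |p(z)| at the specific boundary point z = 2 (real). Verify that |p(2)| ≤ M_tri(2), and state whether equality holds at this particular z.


Coefficients: c_0 = 3, c_1 = 3, c_2 = -3. Radius r = 2.
Part (a). Triangle bound: M_tri(r) = Σ_k |c_k| r^k
  = |3|·2^0 + |3|·2^1 + |-3|·2^2
  = 3 + 6 + 12 = 21.
This bounds M(r) := max_{|z|=r} |p(z)| from above; equality holds iff all terms c_k z^k can be made to align in phase at a single z on |z|=r.
Part (b). At z = 2 (real, on the circle |z| = r):
  p(2) = (3)·2^0 + (3)·2^1 + (-3)·2^2 = -3.
  |p(2)| = 3.
Check: |p(2)| = 3 ≤ 21 = M_tri(2). ✓ Equality does not hold at z = 2 (the coefficients have mixed signs, so the terms do not all align in phase there).

M_tri(2) = 21; |p(2)| = 3; equality at z=2: no.


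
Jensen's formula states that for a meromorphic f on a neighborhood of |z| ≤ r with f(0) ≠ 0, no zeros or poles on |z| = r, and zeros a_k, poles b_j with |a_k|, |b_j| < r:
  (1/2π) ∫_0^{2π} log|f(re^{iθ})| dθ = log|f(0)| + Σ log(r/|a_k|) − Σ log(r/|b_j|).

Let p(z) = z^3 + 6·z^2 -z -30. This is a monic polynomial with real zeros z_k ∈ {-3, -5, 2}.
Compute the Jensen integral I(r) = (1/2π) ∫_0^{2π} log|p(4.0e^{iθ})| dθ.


Zeros: -5, -3, 2; r = 4.0.
Inside |z| < r: -3, 2. Outside (|z| ≥ r): -5.
p(0) = -30, so log|p(0)| = log(30) = 3.4012.
Apply Jensen: I(r) = log|p(0)| + Σ_k log(r/|z_k|), summed over zeros inside |z| < r.
  log(r/|z_k|) for z_k = -3: log(4.0/3) = 0.2877
  log(r/|z_k|) for z_k = 2: log(4.0/2) = 0.6931
  Outside zeros (-5) contribute nothing to the Jensen sum.
Sum over inside zeros: 0.9808.
I(r) = log|p(0)| + (inside sum) = 3.4012 + 0.9808 = 4.3820.
Note: since some zeros are outside |z| ≤ r, the simplified n·log(r) form does NOT apply — only the inside zeros contribute.

I(r) ≈ 4.3820.


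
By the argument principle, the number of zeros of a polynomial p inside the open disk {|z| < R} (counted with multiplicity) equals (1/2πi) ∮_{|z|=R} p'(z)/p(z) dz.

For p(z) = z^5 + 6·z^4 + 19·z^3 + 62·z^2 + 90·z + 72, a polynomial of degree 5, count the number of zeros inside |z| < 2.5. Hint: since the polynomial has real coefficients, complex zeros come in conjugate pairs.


The zeros of p are: (-1 + 1i), (-1 - 1i), (0 + 3i), (0 - 3i), -4.
Their magnitudes are: 1.414, 1.414, 3, 3, 4.
Zeros with |z| < R = 2.5: (-1 + 1i), (-1 - 1i).
Count = 2.
By the argument principle, (1/2πi) ∮_{|z|=R} p'(z)/p(z) dz equals exactly this count.

Number of zeros inside |z| < 2.5: 2.


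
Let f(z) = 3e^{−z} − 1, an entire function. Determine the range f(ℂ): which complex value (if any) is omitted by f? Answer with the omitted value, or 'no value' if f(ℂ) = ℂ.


Little Picard bounds the complement of f(ℂ) to at most one point.
e^{−z} is never zero on ℂ, so 3·e^{−z} takes every value in ℂ ∖ {0}. Adding -1 shifts the range to ℂ ∖ {-1}. Thus f omits exactly the value -1.

Omitted value: -1.


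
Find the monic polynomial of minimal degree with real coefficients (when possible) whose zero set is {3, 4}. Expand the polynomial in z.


The polynomial is p(z) = ∏_{α ∈ S} (z − α), where S = {3, 4}.
Expanding the product yields: p(z) = z^2 -7·z + 12.
The resulting polynomial has degree 2 and real coefficients as required.

p(z) = z^2 -7·z + 12.


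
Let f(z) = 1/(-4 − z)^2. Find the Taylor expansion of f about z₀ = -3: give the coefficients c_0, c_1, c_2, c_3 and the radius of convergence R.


Let w = z − z₀, so z = z₀ + w.
Then -4 − z = -4 − (z₀ + w) = (-4 − z₀) − w = -1 − w.
f(z) = 1/(-1 − w)^2 = (1/(-1)^2) · (1 − w/(-1))^{−2}.
By the binomial series (1−u)^{−2} = Σ_{n≥0} C(n+1, 1) u^n for |u|<1, with u = w/(-1):
  c_n = C(n+1, 1) / (-1)^(n+2).
  c_0 = 1/(-1)^2 = 1.
  c_1 = 2/(-1)^3 = -2.
  c_2 = 3/(-1)^4 = 3.
  c_3 = 4/(-1)^5 = -4.
The series is valid for |w/d| < 1, i.e. |z − z₀| < |d|.
Radius of convergence: R = |-4 − z₀| = |-1| = 1 (distance from z₀ to the singularity z = -4).

c_0 = 1, c_1 = -2, c_2 = 3, c_3 = -4; R = 1.


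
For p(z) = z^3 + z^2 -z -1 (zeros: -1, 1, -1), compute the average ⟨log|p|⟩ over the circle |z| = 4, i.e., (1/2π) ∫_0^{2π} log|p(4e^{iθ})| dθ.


Zeros: -1, -1, 1; r = 4.
Inside |z| < r: -1, -1, 1. Outside (|z| ≥ r): ∅.
p(0) = -1, so log|p(0)| = log(1) = 0.0000.
Apply Jensen: I(r) = log|p(0)| + Σ_k log(r/|z_k|), summed over zeros inside |z| < r.
  log(r/|z_k|) for z_k = -1: log(4/1) = 1.3863
  log(r/|z_k|) for z_k = 1: log(4/1) = 1.3863
  log(r/|z_k|) for z_k = -1: log(4/1) = 1.3863
Sum over inside zeros: 4.1589.
I(r) = log|p(0)| + (inside sum) = 0.0000 + 4.1589 = 4.1589.
Closed form (all zeros inside, monic): I(r) = n·log(r) = 3·log(4) = 4.1589. ✓

I(r) ≈ 4.1589.


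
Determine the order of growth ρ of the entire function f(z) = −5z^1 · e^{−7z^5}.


M(r) = max_{|z|=r} |-5|·|z|^1·|e^{−7z^5}| = 5·r^1 · e^{7r^5} (the factors attain their maxima compatibly on |z|=r). Then log M(r) = log 5 + 1·log r + 7r^5, dominated by the last term, so log log M(r) ~ 5·log r. The polynomial factor -5z^1 contributes only a log r term and does not affect the order. ρ = 5.
Therefore ρ = 5.

Order ρ = 5.


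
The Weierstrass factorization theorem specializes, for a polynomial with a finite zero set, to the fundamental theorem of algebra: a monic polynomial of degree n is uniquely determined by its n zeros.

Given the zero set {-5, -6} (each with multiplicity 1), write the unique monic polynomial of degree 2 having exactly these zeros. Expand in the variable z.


The polynomial is p(z) = ∏_{α ∈ S} (z − α), where S = {-5, -6}.
Expanding the product yields: p(z) = z^2 + 11·z + 30.
The resulting polynomial has degree 2 and real coefficients as required.

p(z) = z^2 + 11·z + 30.


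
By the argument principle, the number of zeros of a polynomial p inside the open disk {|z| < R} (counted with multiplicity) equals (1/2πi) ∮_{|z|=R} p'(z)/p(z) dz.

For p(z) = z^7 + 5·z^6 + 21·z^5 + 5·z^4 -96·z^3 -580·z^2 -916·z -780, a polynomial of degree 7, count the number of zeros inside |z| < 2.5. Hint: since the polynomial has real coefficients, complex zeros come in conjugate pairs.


The zeros of p are: (-1 + 1i), (-1 - 1i), 3, (-1 + 3i), (-1 - 3i), (-2 + 3i), (-2 - 3i).
Their magnitudes are: 1.414, 1.414, 3, 3.162, 3.162, 3.606, 3.606.
Zeros with |z| < R = 2.5: (-1 + 1i), (-1 - 1i).
Count = 2.
By the argument principle, (1/2πi) ∮_{|z|=R} p'(z)/p(z) dz equals exactly this count.

Number of zeros inside |z| < 2.5: 2.


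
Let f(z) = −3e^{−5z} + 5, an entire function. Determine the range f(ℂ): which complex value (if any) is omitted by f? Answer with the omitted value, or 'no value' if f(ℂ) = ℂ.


Little Picard bounds the complement of f(ℂ) to at most one point.
e^{−5z} is never zero on ℂ, so -3·e^{−5z} takes every value in ℂ ∖ {0}. Adding 5 shifts the range to ℂ ∖ {5}. Thus f omits exactly the value 5.

Omitted value: 5.


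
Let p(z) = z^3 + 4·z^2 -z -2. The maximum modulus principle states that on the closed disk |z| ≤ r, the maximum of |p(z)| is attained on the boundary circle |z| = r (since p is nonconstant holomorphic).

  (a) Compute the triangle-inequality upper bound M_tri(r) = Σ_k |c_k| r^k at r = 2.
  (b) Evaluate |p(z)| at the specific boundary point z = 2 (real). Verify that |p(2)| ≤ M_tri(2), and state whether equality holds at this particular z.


Coefficients: c_0 = -2, c_1 = -1, c_2 = 4, c_3 = 1. Radius r = 2.
Part (a). Triangle bound: M_tri(r) = Σ_k |c_k| r^k
  = |-2|·2^0 + |-1|·2^1 + |4|·2^2 + |1|·2^3
  = 2 + 2 + 16 + 8 = 28.
This bounds M(r) := max_{|z|=r} |p(z)| from above; equality holds iff all terms c_k z^k can be made to align in phase at a single z on |z|=r.
Part (b). At z = 2 (real, on the circle |z| = r):
  p(2) = (-2)·2^0 + (-1)·2^1 + (4)·2^2 + (1)·2^3 = 20.
  |p(2)| = 20.
Check: |p(2)| = 20 ≤ 28 = M_tri(2). ✓ Equality does not hold at z = 2 (the coefficients have mixed signs, so the terms do not all align in phase there).

M_tri(2) = 28; |p(2)| = 20; equality at z=2: no.


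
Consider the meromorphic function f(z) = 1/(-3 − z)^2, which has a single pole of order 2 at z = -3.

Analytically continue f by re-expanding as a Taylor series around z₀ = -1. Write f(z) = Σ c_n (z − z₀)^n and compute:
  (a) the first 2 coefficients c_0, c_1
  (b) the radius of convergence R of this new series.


Let w = z − z₀, so z = z₀ + w.
Then -3 − z = -3 − (z₀ + w) = (-3 − z₀) − w = -2 − w.
f(z) = 1/(-2 − w)^2 = (1/(-2)^2) · (1 − w/(-2))^{−2}.
By the binomial series (1−u)^{−2} = Σ_{n≥0} C(n+1, 1) u^n for |u|<1, with u = w/(-2):
  c_n = C(n+1, 1) / (-2)^(n+2).
  c_0 = 1/(-2)^2 = 1/4.
  c_1 = 2/(-2)^3 = -1/4.
The series is valid for |w/d| < 1, i.e. |z − z₀| < |d|.
Radius of convergence: R = |-3 − z₀| = |-2| = 2 (distance from z₀ to the singularity z = -3).

c_0 = 1/4, c_1 = -1/4; R = 2.


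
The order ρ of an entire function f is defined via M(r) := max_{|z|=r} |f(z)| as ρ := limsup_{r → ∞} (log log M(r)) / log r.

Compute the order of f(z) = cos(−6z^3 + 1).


Write cos(w) = (e^{iw} ± e^{−iw})/(2 or 2i), so |cos(w)| ≤ e^{|w|}. With w = −6z^3 + 1, |w| ≤ 6r^3 + 1 on |z|=r, giving M(r) ≤ e^{6r^3 + 1} and ρ ≤ 3. For the lower bound, choose z on |z|=r with -6z^3 purely imaginary of modulus 6r^3; then |cos(−6z^3 + 1)| grows like e^{6r^3}/2, so ρ ≥ 3. Hence ρ = 3.
Therefore ρ = 3.

Order ρ = 3.


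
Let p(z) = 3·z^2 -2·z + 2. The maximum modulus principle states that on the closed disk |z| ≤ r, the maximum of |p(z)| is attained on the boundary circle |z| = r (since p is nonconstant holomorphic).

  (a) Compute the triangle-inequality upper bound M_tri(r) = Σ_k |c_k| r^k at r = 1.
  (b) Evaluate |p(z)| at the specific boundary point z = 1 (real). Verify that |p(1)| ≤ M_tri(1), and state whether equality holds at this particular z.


Coefficients: c_0 = 2, c_1 = -2, c_2 = 3. Radius r = 1.
Part (a). Triangle bound: M_tri(r) = Σ_k |c_k| r^k
  = |2|·1^0 + |-2|·1^1 + |3|·1^2
  = 2 + 2 + 3 = 7.
This bounds M(r) := max_{|z|=r} |p(z)| from above; equality holds iff all terms c_k z^k can be made to align in phase at a single z on |z|=r.
Part (b). At z = 1 (real, on the circle |z| = r):
  p(1) = (2)·1^0 + (-2)·1^1 + (3)·1^2 = 3.
  |p(1)| = 3.
Check: |p(1)| = 3 ≤ 7 = M_tri(1). ✓ Equality does not hold at z = 1 (the coefficients have mixed signs, so the terms do not all align in phase there).

M_tri(1) = 7; |p(1)| = 3; equality at z=1: no.


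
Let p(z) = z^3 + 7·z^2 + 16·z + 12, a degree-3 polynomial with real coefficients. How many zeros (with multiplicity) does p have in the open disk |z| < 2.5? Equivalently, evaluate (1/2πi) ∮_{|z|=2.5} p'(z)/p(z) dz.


The zeros of p are: -3, -2, -2.
Their magnitudes are: 3, 2, 2.
Zeros with |z| < R = 2.5: -2, -2.
Count = 2.
By the argument principle, (1/2πi) ∮_{|z|=R} p'(z)/p(z) dz equals exactly this count.

Number of zeros inside |z| < 2.5: 2.


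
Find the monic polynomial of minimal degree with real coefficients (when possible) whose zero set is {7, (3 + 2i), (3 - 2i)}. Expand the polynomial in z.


The polynomial is p(z) = ∏_{α ∈ S} (z − α), where S = {7, (3 + 2i), (3 - 2i)}.
Expanding the product yields: p(z) = z^3 -13·z^2 + 55·z -91.
Note conjugate pairs combine to real quadratics: (z − (3+2i))(z − (3−2i)) = z² − 6z + 13.
The resulting polynomial has degree 3 and real coefficients as required.

p(z) = z^3 -13·z^2 + 55·z -91.


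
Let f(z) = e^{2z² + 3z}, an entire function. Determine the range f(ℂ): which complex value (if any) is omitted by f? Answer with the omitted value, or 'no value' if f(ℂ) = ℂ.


Little Picard bounds the complement of f(ℂ) to at most one point.
The exponent g(z) = 2z² + 3z is a nonconstant polynomial, hence surjective onto ℂ. So e^{g(z)} takes every value in {e^w : w ∈ ℂ} = ℂ ∖ {0}. Adding 0 shifts the range to ℂ ∖ {0}. f omits exactly 0.

Omitted value: 0.


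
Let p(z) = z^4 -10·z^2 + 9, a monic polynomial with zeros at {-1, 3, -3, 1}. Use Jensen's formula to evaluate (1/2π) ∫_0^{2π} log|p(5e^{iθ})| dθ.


Zeros: -3, -1, 1, 3; r = 5.
Inside |z| < r: -3, -1, 1, 3. Outside (|z| ≥ r): ∅.
p(0) = 9, so log|p(0)| = log(9) = 2.1972.
Apply Jensen: I(r) = log|p(0)| + Σ_k log(r/|z_k|), summed over zeros inside |z| < r.
  log(r/|z_k|) for z_k = -1: log(5/1) = 1.6094
  log(r/|z_k|) for z_k = 3: log(5/3) = 0.5108
  log(r/|z_k|) for z_k = -3: log(5/3) = 0.5108
  log(r/|z_k|) for z_k = 1: log(5/1) = 1.6094
Sum over inside zeros: 4.2405.
I(r) = log|p(0)| + (inside sum) = 2.1972 + 4.2405 = 6.4378.
Closed form (all zeros inside, monic): I(r) = n·log(r) = 4·log(5) = 6.4378. ✓

I(r) ≈ 6.4378.


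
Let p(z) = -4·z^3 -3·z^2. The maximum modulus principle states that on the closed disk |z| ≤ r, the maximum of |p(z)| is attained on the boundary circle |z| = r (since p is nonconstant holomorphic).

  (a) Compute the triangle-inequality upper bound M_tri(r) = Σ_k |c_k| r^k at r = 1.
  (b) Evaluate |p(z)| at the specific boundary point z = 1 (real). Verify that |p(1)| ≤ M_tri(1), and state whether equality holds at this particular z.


Coefficients: c_0 = 0, c_1 = 0, c_2 = -3, c_3 = -4. Radius r = 1.
Part (a). Triangle bound: M_tri(r) = Σ_k |c_k| r^k
  = |0|·1^0 + |0|·1^1 + |-3|·1^2 + |-4|·1^3
  = 0 + 0 + 3 + 4 = 7.
This bounds M(r) := max_{|z|=r} |p(z)| from above; equality holds iff all terms c_k z^k can be made to align in phase at a single z on |z|=r.
Part (b). At z = 1 (real, on the circle |z| = r):
  p(1) = (0)·1^0 + (0)·1^1 + (-3)·1^2 + (-4)·1^3 = -7.
  |p(1)| = 7.
Since all nonzero coefficients share the same sign, |p(1)| = 7 = M_tri(1); the triangle bound is attained at z = 1, so in fact M(r) = 7.

M_tri(1) = 7; |p(1)| = 7; equality at z=1: yes.


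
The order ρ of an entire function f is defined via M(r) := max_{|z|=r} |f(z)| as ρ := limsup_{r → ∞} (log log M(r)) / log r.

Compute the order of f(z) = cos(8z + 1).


cos(w) is a linear combination of e^{iw} and e^{−iw} (or e^w, e^{−w} in the hyperbolic case), so |cos(w)| ≤ e^{|w|}. With w = 8z + 1, |w| ≤ 8|z| + 1 = 8r + 1 on |z| = r, giving M(r) ≤ e^{8r + 1}, so ρ ≤ 1. On a suitable ray (z = it for sin/cos; z = t for sinh/cosh, t real → ∞), |cos(8z + 1)| grows like e^{8|t|}/2, so ρ ≥ 1. Hence ρ = 1.
Therefore ρ = 1.

Order ρ = 1.


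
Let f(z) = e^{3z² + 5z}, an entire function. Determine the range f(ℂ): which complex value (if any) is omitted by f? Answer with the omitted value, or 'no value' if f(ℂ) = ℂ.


Little Picard bounds the complement of f(ℂ) to at most one point.
The exponent g(z) = 3z² + 5z is a nonconstant polynomial, hence surjective onto ℂ. So e^{g(z)} takes every value in {e^w : w ∈ ℂ} = ℂ ∖ {0}. Adding 0 shifts the range to ℂ ∖ {0}. f omits exactly 0.

Omitted value: 0.


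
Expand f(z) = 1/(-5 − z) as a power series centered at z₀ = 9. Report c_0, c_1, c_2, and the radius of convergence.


Let w = z − z₀, so z = z₀ + w.
Then -5 − z = -5 − (z₀ + w) = (-5 − z₀) − w = -14 − w.
f(z) = 1/(-14 − w) = (1/(-14)) · 1/(1 − w/(-14)) = Σ_{n≥0} w^n / (-14)^(n+1).
So c_n = 1/(-14)^(n+1):
  c_0 = 1/(-14)^1 = -1/14.
  c_1 = 1/(-14)^2 = 1/196.
  c_2 = 1/(-14)^3 = -1/2744.
The series is valid for |w/d| < 1, i.e. |z − z₀| < |d|.
Radius of convergence: R = |-5 − z₀| = |-14| = 14 (distance from z₀ to the singularity z = -5).

c_0 = -1/14, c_1 = 1/196, c_2 = -1/2744; R = 14.


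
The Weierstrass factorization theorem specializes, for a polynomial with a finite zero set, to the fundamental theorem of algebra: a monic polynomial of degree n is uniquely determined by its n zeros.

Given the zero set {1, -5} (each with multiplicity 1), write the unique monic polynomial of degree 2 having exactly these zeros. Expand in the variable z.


The polynomial is p(z) = ∏_{α ∈ S} (z − α), where S = {1, -5}.
Expanding the product yields: p(z) = z^2 + 4·z -5.
The resulting polynomial has degree 2 and real coefficients as required.

p(z) = z^2 + 4·z -5.


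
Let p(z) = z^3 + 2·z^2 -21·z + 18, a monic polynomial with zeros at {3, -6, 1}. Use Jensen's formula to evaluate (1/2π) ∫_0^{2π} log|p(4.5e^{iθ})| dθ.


Zeros: -6, 1, 3; r = 4.5.
Inside |z| < r: 1, 3. Outside (|z| ≥ r): -6.
p(0) = 18, so log|p(0)| = log(18) = 2.8904.
Apply Jensen: I(r) = log|p(0)| + Σ_k log(r/|z_k|), summed over zeros inside |z| < r.
  log(r/|z_k|) for z_k = 3: log(4.5/3) = 0.4055
  log(r/|z_k|) for z_k = 1: log(4.5/1) = 1.5041
  Outside zeros (-6) contribute nothing to the Jensen sum.
Sum over inside zeros: 1.9095.
I(r) = log|p(0)| + (inside sum) = 2.8904 + 1.9095 = 4.7999.
Note: since some zeros are outside |z| ≤ r, the simplified n·log(r) form does NOT apply — only the inside zeros contribute.

I(r) ≈ 4.7999.


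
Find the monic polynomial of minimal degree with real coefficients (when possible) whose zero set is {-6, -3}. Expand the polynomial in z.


The polynomial is p(z) = ∏_{α ∈ S} (z − α), where S = {-6, -3}.
Expanding the product yields: p(z) = z^2 + 9·z + 18.
The resulting polynomial has degree 2 and real coefficients as required.

p(z) = z^2 + 9·z + 18.


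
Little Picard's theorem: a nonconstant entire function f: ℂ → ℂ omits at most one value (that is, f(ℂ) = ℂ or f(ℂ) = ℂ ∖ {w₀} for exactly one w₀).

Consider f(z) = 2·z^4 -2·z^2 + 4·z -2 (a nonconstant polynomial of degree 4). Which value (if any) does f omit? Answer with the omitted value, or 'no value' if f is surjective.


Little Picard bounds the complement of f(ℂ) to at most one point.
For every w ∈ ℂ, the equation p(z) − w = 0 is a nonconstant polynomial in z and hence has at least one root by the fundamental theorem of algebra. So p is surjective onto ℂ, omitting no value.

Omitted value: no value.


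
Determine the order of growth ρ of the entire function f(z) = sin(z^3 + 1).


Write sin(w) = (e^{iw} ± e^{−iw})/(2 or 2i), so |sin(w)| ≤ e^{|w|}. With w = z^3 + 1, |w| ≤ 1r^3 + 1 on |z|=r, giving M(r) ≤ e^{1r^3 + 1} and ρ ≤ 3. For the lower bound, choose z on |z|=r with 1z^3 purely imaginary of modulus 1r^3; then |sin(z^3 + 1)| grows like e^{1r^3}/2, so ρ ≥ 3. Hence ρ = 3.
Therefore ρ = 3.

Order ρ = 3.


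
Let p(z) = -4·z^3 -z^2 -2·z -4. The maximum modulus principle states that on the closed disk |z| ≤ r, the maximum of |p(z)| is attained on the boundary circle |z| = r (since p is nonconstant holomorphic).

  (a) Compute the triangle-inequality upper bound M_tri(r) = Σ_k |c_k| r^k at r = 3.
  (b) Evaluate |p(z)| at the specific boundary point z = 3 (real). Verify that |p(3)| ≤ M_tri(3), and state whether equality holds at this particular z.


Coefficients: c_0 = -4, c_1 = -2, c_2 = -1, c_3 = -4. Radius r = 3.
Part (a). Triangle bound: M_tri(r) = Σ_k |c_k| r^k
  = |-4|·3^0 + |-2|·3^1 + |-1|·3^2 + |-4|·3^3
  = 4 + 6 + 9 + 108 = 127.
This bounds M(r) := max_{|z|=r} |p(z)| from above; equality holds iff all terms c_k z^k can be made to align in phase at a single z on |z|=r.
Part (b). At z = 3 (real, on the circle |z| = r):
  p(3) = (-4)·3^0 + (-2)·3^1 + (-1)·3^2 + (-4)·3^3 = -127.
  |p(3)| = 127.
Since all nonzero coefficients share the same sign, |p(3)| = 127 = M_tri(3); the triangle bound is attained at z = 3, so in fact M(r) = 127.

M_tri(3) = 127; |p(3)| = 127; equality at z=3: yes.


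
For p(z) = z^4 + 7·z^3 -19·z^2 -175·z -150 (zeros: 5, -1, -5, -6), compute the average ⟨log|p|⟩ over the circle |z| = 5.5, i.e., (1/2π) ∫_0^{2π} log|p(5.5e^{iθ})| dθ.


Zeros: -6, -5, -1, 5; r = 5.5.
Inside |z| < r: -5, -1, 5. Outside (|z| ≥ r): -6.
p(0) = -150, so log|p(0)| = log(150) = 5.0106.
Apply Jensen: I(r) = log|p(0)| + Σ_k log(r/|z_k|), summed over zeros inside |z| < r.
  log(r/|z_k|) for z_k = 5: log(5.5/5) = 0.0953
  log(r/|z_k|) for z_k = -1: log(5.5/1) = 1.7047
  log(r/|z_k|) for z_k = -5: log(5.5/5) = 0.0953
  Outside zeros (-6) contribute nothing to the Jensen sum.
Sum over inside zeros: 1.8954.
I(r) = log|p(0)| + (inside sum) = 5.0106 + 1.8954 = 6.9060.
Note: since some zeros are outside |z| ≤ r, the simplified n·log(r) form does NOT apply — only the inside zeros contribute.

I(r) ≈ 6.9060.


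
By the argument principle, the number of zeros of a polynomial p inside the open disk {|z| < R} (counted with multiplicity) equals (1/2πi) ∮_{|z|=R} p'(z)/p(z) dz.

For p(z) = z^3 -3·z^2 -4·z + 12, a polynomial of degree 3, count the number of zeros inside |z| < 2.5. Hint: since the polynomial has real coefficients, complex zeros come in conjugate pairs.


The zeros of p are: 3, 2, -2.
Their magnitudes are: 3, 2, 2.
Zeros with |z| < R = 2.5: 2, -2.
Count = 2.
By the argument principle, (1/2πi) ∮_{|z|=R} p'(z)/p(z) dz equals exactly this count.

Number of zeros inside |z| < 2.5: 2.


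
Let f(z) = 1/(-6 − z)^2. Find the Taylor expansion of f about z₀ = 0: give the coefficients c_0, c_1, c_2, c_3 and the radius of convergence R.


Let w = z − z₀, so z = z₀ + w.
Then -6 − z = -6 − (z₀ + w) = (-6 − z₀) − w = -6 − w.
f(z) = 1/(-6 − w)^2 = (1/(-6)^2) · (1 − w/(-6))^{−2}.
By the binomial series (1−u)^{−2} = Σ_{n≥0} C(n+1, 1) u^n for |u|<1, with u = w/(-6):
  c_n = C(n+1, 1) / (-6)^(n+2).
  c_0 = 1/(-6)^2 = 1/36.
  c_1 = 2/(-6)^3 = -1/108.
  c_2 = 3/(-6)^4 = 1/432.
  c_3 = 4/(-6)^5 = -1/1944.
The series is valid for |w/d| < 1, i.e. |z − z₀| < |d|.
Radius of convergence: R = |-6 − z₀| = |-6| = 6 (distance from z₀ to the singularity z = -6).

c_0 = 1/36, c_1 = -1/108, c_2 = 1/432, c_3 = -1/1944; R = 6.


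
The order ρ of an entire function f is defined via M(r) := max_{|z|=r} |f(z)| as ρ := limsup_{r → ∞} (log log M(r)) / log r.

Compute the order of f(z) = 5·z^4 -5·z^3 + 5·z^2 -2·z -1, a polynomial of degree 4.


|f(z)| ≤ Σ|c_k|·r^k = O(r^4) as r → ∞. Polynomial growth is O(e^{r^ε}) for every ε > 0 (since r^4/e^{r^ε} → 0), so ρ ≤ ε for all ε > 0, i.e. ρ = 0. Every nonconstant polynomial has order 0.
Therefore ρ = 0.

Order ρ = 0.


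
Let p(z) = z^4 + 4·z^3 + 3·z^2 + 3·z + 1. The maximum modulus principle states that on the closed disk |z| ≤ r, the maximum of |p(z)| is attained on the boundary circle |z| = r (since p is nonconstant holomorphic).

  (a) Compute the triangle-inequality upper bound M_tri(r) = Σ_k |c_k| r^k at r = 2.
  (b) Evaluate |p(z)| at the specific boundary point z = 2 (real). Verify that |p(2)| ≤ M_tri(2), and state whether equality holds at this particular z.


Coefficients: c_0 = 1, c_1 = 3, c_2 = 3, c_3 = 4, c_4 = 1. Radius r = 2.
Part (a). Triangle bound: M_tri(r) = Σ_k |c_k| r^k
  = |1|·2^0 + |3|·2^1 + |3|·2^2 + |4|·2^3 + |1|·2^4
  = 1 + 6 + 12 + 32 + 16 = 67.
This bounds M(r) := max_{|z|=r} |p(z)| from above; equality holds iff all terms c_k z^k can be made to align in phase at a single z on |z|=r.
Part (b). At z = 2 (real, on the circle |z| = r):
  p(2) = (1)·2^0 + (3)·2^1 + (3)·2^2 + (4)·2^3 + (1)·2^4 = 67.
  |p(2)| = 67.
Since all nonzero coefficients share the same sign, |p(2)| = 67 = M_tri(2); the triangle bound is attained at z = 2, so in fact M(r) = 67.

M_tri(2) = 67; |p(2)| = 67; equality at z=2: yes.


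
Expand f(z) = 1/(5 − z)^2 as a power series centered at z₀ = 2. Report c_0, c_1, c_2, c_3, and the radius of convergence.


Let w = z − z₀, so z = z₀ + w.
Then 5 − z = 5 − (z₀ + w) = (5 − z₀) − w = 3 − w.
f(z) = 1/(3 − w)^2 = (1/(3)^2) · (1 − w/(3))^{−2}.
By the binomial series (1−u)^{−2} = Σ_{n≥0} C(n+1, 1) u^n for |u|<1, with u = w/(3):
  c_n = C(n+1, 1) / (3)^(n+2).
  c_0 = 1/(3)^2 = 1/9.
  c_1 = 2/(3)^3 = 2/27.
  c_2 = 3/(3)^4 = 1/27.
  c_3 = 4/(3)^5 = 4/243.
The series is valid for |w/d| < 1, i.e. |z − z₀| < |d|.
Radius of convergence: R = |5 − z₀| = |3| = 3 (distance from z₀ to the singularity z = 5).

c_0 = 1/9, c_1 = 2/27, c_2 = 1/27, c_3 = 4/243; R = 3.


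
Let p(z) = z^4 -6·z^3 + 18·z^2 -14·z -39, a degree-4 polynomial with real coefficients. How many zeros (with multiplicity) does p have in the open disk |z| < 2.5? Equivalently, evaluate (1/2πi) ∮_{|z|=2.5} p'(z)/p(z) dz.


The zeros of p are: (2 + 3i), (2 - 3i), 3, -1.
Their magnitudes are: 3.606, 3.606, 3, 1.
Zeros with |z| < R = 2.5: -1.
Count = 1.
By the argument principle, (1/2πi) ∮_{|z|=R} p'(z)/p(z) dz equals exactly this count.

Number of zeros inside |z| < 2.5: 1.


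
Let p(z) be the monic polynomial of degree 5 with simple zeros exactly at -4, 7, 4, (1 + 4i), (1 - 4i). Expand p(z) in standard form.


The polynomial is p(z) = ∏_{α ∈ S} (z − α), where S = {-4, 7, 4, (1 + 4i), (1 - 4i)}.
Expanding the product yields: p(z) = z^5 -9·z^4 + 15·z^3 + 25·z^2 -496·z + 1904.
Note conjugate pairs combine to real quadratics: (z − (1+4i))(z − (1−4i)) = z² − 2z + 17.
The resulting polynomial has degree 5 and real coefficients as required.

p(z) = z^5 -9·z^4 + 15·z^3 + 25·z^2 -496·z + 1904.


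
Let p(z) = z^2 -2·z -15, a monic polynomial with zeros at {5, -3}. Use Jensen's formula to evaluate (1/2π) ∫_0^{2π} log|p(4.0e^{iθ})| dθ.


Zeros: -3, 5; r = 4.0.
Inside |z| < r: -3. Outside (|z| ≥ r): 5.
p(0) = -15, so log|p(0)| = log(15) = 2.7081.
Apply Jensen: I(r) = log|p(0)| + Σ_k log(r/|z_k|), summed over zeros inside |z| < r.
  log(r/|z_k|) for z_k = -3: log(4.0/3) = 0.2877
  Outside zeros (5) contribute nothing to the Jensen sum.
Sum over inside zeros: 0.2877.
I(r) = log|p(0)| + (inside sum) = 2.7081 + 0.2877 = 2.9957.
Note: since some zeros are outside |z| ≤ r, the simplified n·log(r) form does NOT apply — only the inside zeros contribute.

I(r) ≈ 2.9957.


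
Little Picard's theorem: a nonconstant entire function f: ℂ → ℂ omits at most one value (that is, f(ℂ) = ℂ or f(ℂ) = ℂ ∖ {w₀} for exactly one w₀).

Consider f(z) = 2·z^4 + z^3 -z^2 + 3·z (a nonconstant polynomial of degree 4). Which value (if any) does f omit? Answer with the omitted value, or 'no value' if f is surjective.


Little Picard bounds the complement of f(ℂ) to at most one point.
For every w ∈ ℂ, the equation p(z) − w = 0 is a nonconstant polynomial in z and hence has at least one root by the fundamental theorem of algebra. So p is surjective onto ℂ, omitting no value.

Omitted value: no value.


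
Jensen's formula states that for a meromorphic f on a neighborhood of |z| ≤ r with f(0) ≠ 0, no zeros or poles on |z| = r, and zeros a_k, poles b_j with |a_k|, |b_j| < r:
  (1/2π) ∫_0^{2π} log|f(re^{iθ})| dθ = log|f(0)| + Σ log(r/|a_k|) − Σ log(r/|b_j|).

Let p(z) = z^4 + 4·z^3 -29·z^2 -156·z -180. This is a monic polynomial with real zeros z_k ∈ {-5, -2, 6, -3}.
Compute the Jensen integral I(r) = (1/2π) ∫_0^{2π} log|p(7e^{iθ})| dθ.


Zeros: -5, -3, -2, 6; r = 7.
Inside |z| < r: -5, -3, -2, 6. Outside (|z| ≥ r): ∅.
p(0) = -180, so log|p(0)| = log(180) = 5.1930.
Apply Jensen: I(r) = log|p(0)| + Σ_k log(r/|z_k|), summed over zeros inside |z| < r.
  log(r/|z_k|) for z_k = -5: log(7/5) = 0.3365
  log(r/|z_k|) for z_k = -2: log(7/2) = 1.2528
  log(r/|z_k|) for z_k = 6: log(7/6) = 0.1542
  log(r/|z_k|) for z_k = -3: log(7/3) = 0.8473
Sum over inside zeros: 2.5907.
I(r) = log|p(0)| + (inside sum) = 5.1930 + 2.5907 = 7.7836.
Closed form (all zeros inside, monic): I(r) = n·log(r) = 4·log(7) = 7.7836. ✓

I(r) ≈ 7.7836.


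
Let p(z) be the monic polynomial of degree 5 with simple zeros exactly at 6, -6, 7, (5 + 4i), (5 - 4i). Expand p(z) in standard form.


The polynomial is p(z) = ∏_{α ∈ S} (z − α), where S = {6, -6, 7, (5 + 4i), (5 - 4i)}.
Expanding the product yields: p(z) = z^5 -17·z^4 + 75·z^3 + 325·z^2 -3996·z + 10332.
Note conjugate pairs combine to real quadratics: (z − (5+4i))(z − (5−4i)) = z² − 10z + 41.
The resulting polynomial has degree 5 and real coefficients as required.

p(z) = z^5 -17·z^4 + 75·z^3 + 325·z^2 -3996·z + 10332.


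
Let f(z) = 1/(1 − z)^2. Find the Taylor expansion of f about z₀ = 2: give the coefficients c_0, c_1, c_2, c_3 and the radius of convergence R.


Let w = z − z₀, so z = z₀ + w.
Then 1 − z = 1 − (z₀ + w) = (1 − z₀) − w = -1 − w.
f(z) = 1/(-1 − w)^2 = (1/(-1)^2) · (1 − w/(-1))^{−2}.
By the binomial series (1−u)^{−2} = Σ_{n≥0} C(n+1, 1) u^n for |u|<1, with u = w/(-1):
  c_n = C(n+1, 1) / (-1)^(n+2).
  c_0 = 1/(-1)^2 = 1.
  c_1 = 2/(-1)^3 = -2.
  c_2 = 3/(-1)^4 = 3.
  c_3 = 4/(-1)^5 = -4.
The series is valid for |w/d| < 1, i.e. |z − z₀| < |d|.
Radius of convergence: R = |1 − z₀| = |-1| = 1 (distance from z₀ to the singularity z = 1).

c_0 = 1, c_1 = -2, c_2 = 3, c_3 = -4; R = 1.


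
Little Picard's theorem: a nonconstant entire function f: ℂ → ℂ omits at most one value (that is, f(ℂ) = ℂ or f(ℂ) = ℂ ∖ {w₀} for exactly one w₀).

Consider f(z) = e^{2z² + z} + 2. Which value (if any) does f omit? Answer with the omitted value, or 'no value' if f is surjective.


Little Picard bounds the complement of f(ℂ) to at most one point.
The exponent g(z) = 2z² + z is a nonconstant polynomial, hence surjective onto ℂ. So e^{g(z)} takes every value in {e^w : w ∈ ℂ} = ℂ ∖ {0}. Adding 2 shifts the range to ℂ ∖ {2}. f omits exactly 2.

Omitted value: 2.


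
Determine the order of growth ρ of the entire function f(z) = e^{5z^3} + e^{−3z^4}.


Each summand is entire of order 3 and 4 respectively (as in the single-exponential case). The order of a sum is at most the max of the orders, so ρ ≤ 4. For the lower bound: on |z|=r choose arg z so that -3z^4 is real positive; then |e^{-3z^4}| = e^{3r^4} while |e^{5z^3}| ≤ e^{5r^3} = o(e^{3r^4}). So |f| ≥ e^{3r^4}(1 − o(1)) and ρ ≥ 4. Hence ρ = max(3, 4) = 4.
Therefore ρ = 4.

Order ρ = 4.


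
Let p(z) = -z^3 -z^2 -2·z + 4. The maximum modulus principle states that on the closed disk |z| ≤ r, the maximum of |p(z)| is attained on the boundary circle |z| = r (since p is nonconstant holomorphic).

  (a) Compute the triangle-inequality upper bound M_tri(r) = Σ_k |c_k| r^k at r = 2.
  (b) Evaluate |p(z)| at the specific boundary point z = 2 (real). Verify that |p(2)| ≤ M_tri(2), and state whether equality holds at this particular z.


Coefficients: c_0 = 4, c_1 = -2, c_2 = -1, c_3 = -1. Radius r = 2.
Part (a). Triangle bound: M_tri(r) = Σ_k |c_k| r^k
  = |4|·2^0 + |-2|·2^1 + |-1|·2^2 + |-1|·2^3
  = 4 + 4 + 4 + 8 = 20.
This bounds M(r) := max_{|z|=r} |p(z)| from above; equality holds iff all terms c_k z^k can be made to align in phase at a single z on |z|=r.
Part (b). At z = 2 (real, on the circle |z| = r):
  p(2) = (4)·2^0 + (-2)·2^1 + (-1)·2^2 + (-1)·2^3 = -12.
  |p(2)| = 12.
Check: |p(2)| = 12 ≤ 20 = M_tri(2). ✓ Equality does not hold at z = 2 (the coefficients have mixed signs, so the terms do not all align in phase there).

M_tri(2) = 20; |p(2)| = 12; equality at z=2: no.


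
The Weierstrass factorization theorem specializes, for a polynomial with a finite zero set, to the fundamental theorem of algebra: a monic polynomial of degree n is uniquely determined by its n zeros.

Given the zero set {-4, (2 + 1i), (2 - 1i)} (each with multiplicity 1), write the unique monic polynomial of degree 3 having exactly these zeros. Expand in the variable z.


The polynomial is p(z) = ∏_{α ∈ S} (z − α), where S = {-4, (2 + 1i), (2 - 1i)}.
Expanding the product yields: p(z) = z^3 -11·z + 20.
Note conjugate pairs combine to real quadratics: (z − (2+1i))(z − (2−1i)) = z² − 4z + 5.
The resulting polynomial has degree 3 and real coefficients as required.

p(z) = z^3 -11·z + 20.


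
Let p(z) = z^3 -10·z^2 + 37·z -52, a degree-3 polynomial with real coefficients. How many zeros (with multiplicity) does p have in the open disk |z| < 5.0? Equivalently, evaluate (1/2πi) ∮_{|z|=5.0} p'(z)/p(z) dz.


The zeros of p are: 4, (3 + 2i), (3 - 2i).
Their magnitudes are: 4, 3.606, 3.606.
Zeros with |z| < R = 5.0: 4, (3 + 2i), (3 - 2i).
Count = 3.
By the argument principle, (1/2πi) ∮_{|z|=R} p'(z)/p(z) dz equals exactly this count.

Number of zeros inside |z| < 5.0: 3.
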